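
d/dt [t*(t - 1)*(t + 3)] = 3*t^2 + 4*t - 3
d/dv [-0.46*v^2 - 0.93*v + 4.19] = -0.92*v - 0.93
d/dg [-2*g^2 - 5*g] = -4*g - 5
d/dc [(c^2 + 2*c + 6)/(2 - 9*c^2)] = 2*(9*c^2 + 56*c + 2)/(81*c^4 - 36*c^2 + 4)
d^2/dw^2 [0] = 0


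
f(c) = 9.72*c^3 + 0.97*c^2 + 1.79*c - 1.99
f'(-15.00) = 6533.69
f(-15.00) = -32615.59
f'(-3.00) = 258.41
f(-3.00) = -261.07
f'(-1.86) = 99.06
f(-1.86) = -64.51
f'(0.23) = 3.78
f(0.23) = -1.41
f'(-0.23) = 2.89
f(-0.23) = -2.47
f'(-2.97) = 253.25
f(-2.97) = -253.40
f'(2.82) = 239.15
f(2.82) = 228.75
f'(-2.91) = 243.07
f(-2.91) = -238.51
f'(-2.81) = 226.59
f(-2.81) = -215.03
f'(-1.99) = 113.41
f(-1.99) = -78.31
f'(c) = 29.16*c^2 + 1.94*c + 1.79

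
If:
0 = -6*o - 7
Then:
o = -7/6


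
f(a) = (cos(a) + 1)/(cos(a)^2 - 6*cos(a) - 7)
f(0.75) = -0.16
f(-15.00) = -0.13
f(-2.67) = -0.13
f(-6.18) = -0.17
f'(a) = (2*sin(a)*cos(a) - 6*sin(a))*(cos(a) + 1)/(cos(a)^2 - 6*cos(a) - 7)^2 - sin(a)/(cos(a)^2 - 6*cos(a) - 7)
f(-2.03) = -0.13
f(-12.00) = -0.16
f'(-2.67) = -0.01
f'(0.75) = 0.02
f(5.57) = -0.16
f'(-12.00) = 0.01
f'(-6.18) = 0.00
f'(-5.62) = 0.02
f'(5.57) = -0.02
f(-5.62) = -0.16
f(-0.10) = -0.17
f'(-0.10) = -0.00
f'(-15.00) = -0.01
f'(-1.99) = -0.02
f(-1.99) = -0.14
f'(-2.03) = -0.02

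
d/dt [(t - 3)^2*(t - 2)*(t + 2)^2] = 5*t^4 - 16*t^3 - 21*t^2 + 68*t + 12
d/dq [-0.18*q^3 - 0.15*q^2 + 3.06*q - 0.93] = -0.54*q^2 - 0.3*q + 3.06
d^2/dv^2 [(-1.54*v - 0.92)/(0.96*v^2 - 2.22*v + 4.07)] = (-(1.54*v + 0.92)*(1.92*v - 2.22)*(3.84*v - 4.44) + (8.8704*v - 5.0712)*(0.96*v^2 - 2.22*v + 4.07))/(0.96*v^2 - 2.22*v + 4.07)^3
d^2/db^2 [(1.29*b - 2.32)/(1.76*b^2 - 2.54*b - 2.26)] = ((14.7196 - 13.6224*b)*(-1.76*b^2 + 2.54*b + 2.26) - (1.29*b - 2.32)*(3.52*b - 2.54)*(7.04*b - 5.08))/(-1.76*b^2 + 2.54*b + 2.26)^3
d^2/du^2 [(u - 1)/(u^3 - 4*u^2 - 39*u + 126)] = 2*((u - 1)*(-3*u^2 + 8*u + 39)^2 + (-3*u^2 + 8*u - (u - 1)*(3*u - 4) + 39)*(u^3 - 4*u^2 - 39*u + 126))/(u^3 - 4*u^2 - 39*u + 126)^3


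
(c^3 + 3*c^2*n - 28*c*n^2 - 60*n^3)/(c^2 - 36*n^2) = (c^2 - 3*c*n - 10*n^2)/(c - 6*n)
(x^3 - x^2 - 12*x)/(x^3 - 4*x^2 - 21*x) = (x - 4)/(x - 7)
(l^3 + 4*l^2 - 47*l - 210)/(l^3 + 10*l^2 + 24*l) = (l^2 - 2*l - 35)/(l*(l + 4))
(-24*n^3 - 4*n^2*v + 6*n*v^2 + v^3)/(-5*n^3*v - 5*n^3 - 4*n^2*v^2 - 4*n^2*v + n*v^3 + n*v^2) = (24*n^3 + 4*n^2*v - 6*n*v^2 - v^3)/(n*(5*n^2*v + 5*n^2 + 4*n*v^2 + 4*n*v - v^3 - v^2))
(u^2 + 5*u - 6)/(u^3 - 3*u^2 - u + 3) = (u + 6)/(u^2 - 2*u - 3)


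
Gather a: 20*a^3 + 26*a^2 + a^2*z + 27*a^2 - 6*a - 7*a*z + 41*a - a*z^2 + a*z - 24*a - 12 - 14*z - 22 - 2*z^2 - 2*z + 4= 20*a^3 + a^2*(z + 53) + a*(-z^2 - 6*z + 11) - 2*z^2 - 16*z - 30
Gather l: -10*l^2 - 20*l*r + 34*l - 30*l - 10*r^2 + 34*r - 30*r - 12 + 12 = -10*l^2 + l*(4 - 20*r) - 10*r^2 + 4*r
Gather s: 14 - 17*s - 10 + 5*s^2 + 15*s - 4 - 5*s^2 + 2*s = 0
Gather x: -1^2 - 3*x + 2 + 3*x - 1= 0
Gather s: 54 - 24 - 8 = 22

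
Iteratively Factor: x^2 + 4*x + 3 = (x + 3)*(x + 1)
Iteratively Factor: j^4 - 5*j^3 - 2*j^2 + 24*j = (j - 3)*(j^3 - 2*j^2 - 8*j) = (j - 4)*(j - 3)*(j^2 + 2*j) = j*(j - 4)*(j - 3)*(j + 2)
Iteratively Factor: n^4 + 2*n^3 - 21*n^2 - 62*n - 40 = (n + 2)*(n^3 - 21*n - 20) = (n + 1)*(n + 2)*(n^2 - n - 20) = (n + 1)*(n + 2)*(n + 4)*(n - 5)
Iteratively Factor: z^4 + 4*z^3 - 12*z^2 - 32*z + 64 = (z - 2)*(z^3 + 6*z^2 - 32) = (z - 2)^2*(z^2 + 8*z + 16) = (z - 2)^2*(z + 4)*(z + 4)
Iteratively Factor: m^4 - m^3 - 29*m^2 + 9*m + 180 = (m - 5)*(m^3 + 4*m^2 - 9*m - 36) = (m - 5)*(m + 4)*(m^2 - 9) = (m - 5)*(m + 3)*(m + 4)*(m - 3)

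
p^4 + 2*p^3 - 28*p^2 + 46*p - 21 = (p - 3)*(p - 1)^2*(p + 7)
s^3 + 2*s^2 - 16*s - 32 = (s - 4)*(s + 2)*(s + 4)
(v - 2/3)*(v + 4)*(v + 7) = v^3 + 31*v^2/3 + 62*v/3 - 56/3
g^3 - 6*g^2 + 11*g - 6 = (g - 3)*(g - 2)*(g - 1)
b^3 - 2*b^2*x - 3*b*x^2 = b*(b - 3*x)*(b + x)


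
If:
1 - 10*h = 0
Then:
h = 1/10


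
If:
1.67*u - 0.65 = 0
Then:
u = 0.39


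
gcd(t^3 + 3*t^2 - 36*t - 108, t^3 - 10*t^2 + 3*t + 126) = t^2 - 3*t - 18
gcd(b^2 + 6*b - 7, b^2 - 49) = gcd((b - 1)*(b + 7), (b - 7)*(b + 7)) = b + 7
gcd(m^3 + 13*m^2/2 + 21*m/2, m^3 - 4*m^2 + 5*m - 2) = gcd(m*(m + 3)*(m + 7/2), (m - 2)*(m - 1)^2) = 1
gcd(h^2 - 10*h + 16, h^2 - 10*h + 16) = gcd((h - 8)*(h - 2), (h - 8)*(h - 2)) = h^2 - 10*h + 16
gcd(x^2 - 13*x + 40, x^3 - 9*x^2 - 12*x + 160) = x^2 - 13*x + 40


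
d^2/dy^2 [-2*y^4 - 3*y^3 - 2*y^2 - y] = -24*y^2 - 18*y - 4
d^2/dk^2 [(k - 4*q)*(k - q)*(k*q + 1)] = 6*k*q - 10*q^2 + 2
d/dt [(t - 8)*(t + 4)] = 2*t - 4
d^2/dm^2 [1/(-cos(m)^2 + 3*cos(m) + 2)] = (-4*sin(m)^4 + 19*sin(m)^2 - 21*cos(m)/4 + 9*cos(3*m)/4 + 7)/(sin(m)^2 + 3*cos(m) + 1)^3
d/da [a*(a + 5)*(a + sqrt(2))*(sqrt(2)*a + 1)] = 4*sqrt(2)*a^3 + 9*a^2 + 15*sqrt(2)*a^2 + 2*sqrt(2)*a + 30*a + 5*sqrt(2)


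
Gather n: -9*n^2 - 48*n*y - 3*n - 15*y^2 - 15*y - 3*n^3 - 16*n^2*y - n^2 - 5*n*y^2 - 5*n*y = -3*n^3 + n^2*(-16*y - 10) + n*(-5*y^2 - 53*y - 3) - 15*y^2 - 15*y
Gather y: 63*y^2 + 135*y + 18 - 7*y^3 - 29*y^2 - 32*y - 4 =-7*y^3 + 34*y^2 + 103*y + 14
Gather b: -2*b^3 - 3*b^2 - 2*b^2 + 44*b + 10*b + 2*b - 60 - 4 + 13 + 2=-2*b^3 - 5*b^2 + 56*b - 49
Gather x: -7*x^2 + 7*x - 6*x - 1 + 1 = -7*x^2 + x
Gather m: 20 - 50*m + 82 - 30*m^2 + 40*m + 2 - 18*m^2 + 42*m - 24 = -48*m^2 + 32*m + 80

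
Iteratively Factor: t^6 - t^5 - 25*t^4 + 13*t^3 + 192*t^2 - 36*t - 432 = (t + 2)*(t^5 - 3*t^4 - 19*t^3 + 51*t^2 + 90*t - 216) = (t - 2)*(t + 2)*(t^4 - t^3 - 21*t^2 + 9*t + 108) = (t - 3)*(t - 2)*(t + 2)*(t^3 + 2*t^2 - 15*t - 36) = (t - 3)*(t - 2)*(t + 2)*(t + 3)*(t^2 - t - 12) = (t - 3)*(t - 2)*(t + 2)*(t + 3)^2*(t - 4)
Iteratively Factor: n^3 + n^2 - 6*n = (n)*(n^2 + n - 6) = n*(n + 3)*(n - 2)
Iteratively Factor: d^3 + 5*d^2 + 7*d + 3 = (d + 1)*(d^2 + 4*d + 3) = (d + 1)*(d + 3)*(d + 1)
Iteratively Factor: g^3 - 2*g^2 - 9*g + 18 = (g + 3)*(g^2 - 5*g + 6) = (g - 2)*(g + 3)*(g - 3)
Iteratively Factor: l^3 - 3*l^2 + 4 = (l + 1)*(l^2 - 4*l + 4) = (l - 2)*(l + 1)*(l - 2)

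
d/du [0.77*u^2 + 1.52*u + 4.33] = 1.54*u + 1.52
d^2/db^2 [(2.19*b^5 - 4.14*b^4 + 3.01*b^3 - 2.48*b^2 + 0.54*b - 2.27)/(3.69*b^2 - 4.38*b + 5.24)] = (178.915554*b^7 - 679.064796*b^6 + 1667.844432*b^5 - 2464.73064*b^4 + 2656.56102*b^3 - 1676.329794*b^2 + 653.366076*b - 110.715952)/(50.243409*b^6 - 178.915554*b^5 + 426.4164*b^4 - 592.16724*b^3 + 605.5344*b^2 - 360.792864*b + 143.877824)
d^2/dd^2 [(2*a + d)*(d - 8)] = 2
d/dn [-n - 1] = -1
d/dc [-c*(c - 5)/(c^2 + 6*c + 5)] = (-11*c^2 - 10*c + 25)/(c^4 + 12*c^3 + 46*c^2 + 60*c + 25)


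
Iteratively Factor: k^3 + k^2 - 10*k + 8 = (k - 1)*(k^2 + 2*k - 8) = (k - 2)*(k - 1)*(k + 4)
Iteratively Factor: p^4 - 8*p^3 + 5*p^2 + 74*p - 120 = (p - 4)*(p^3 - 4*p^2 - 11*p + 30) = (p - 4)*(p + 3)*(p^2 - 7*p + 10) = (p - 5)*(p - 4)*(p + 3)*(p - 2)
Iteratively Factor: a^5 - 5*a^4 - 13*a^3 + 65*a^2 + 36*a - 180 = (a - 5)*(a^4 - 13*a^2 + 36) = (a - 5)*(a - 2)*(a^3 + 2*a^2 - 9*a - 18) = (a - 5)*(a - 2)*(a + 2)*(a^2 - 9) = (a - 5)*(a - 3)*(a - 2)*(a + 2)*(a + 3)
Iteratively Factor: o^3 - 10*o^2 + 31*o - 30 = (o - 3)*(o^2 - 7*o + 10) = (o - 5)*(o - 3)*(o - 2)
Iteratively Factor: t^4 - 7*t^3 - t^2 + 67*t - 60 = (t + 3)*(t^3 - 10*t^2 + 29*t - 20) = (t - 5)*(t + 3)*(t^2 - 5*t + 4) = (t - 5)*(t - 1)*(t + 3)*(t - 4)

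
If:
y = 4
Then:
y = 4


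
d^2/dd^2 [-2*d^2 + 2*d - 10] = -4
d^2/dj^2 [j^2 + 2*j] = 2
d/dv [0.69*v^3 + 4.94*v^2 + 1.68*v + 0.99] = 2.07*v^2 + 9.88*v + 1.68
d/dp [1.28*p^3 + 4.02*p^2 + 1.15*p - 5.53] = 3.84*p^2 + 8.04*p + 1.15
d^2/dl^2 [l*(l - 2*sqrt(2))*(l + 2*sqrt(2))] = 6*l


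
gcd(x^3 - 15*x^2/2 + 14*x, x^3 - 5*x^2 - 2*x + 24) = x - 4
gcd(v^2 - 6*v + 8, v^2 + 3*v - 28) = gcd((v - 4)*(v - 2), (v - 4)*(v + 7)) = v - 4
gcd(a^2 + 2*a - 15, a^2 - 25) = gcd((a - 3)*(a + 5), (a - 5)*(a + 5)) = a + 5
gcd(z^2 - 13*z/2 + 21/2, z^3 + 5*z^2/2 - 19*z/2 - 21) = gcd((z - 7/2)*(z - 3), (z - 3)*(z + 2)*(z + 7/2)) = z - 3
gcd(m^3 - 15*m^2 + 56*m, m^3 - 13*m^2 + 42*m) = m^2 - 7*m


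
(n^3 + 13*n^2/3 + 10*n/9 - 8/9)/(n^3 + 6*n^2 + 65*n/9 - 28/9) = (3*n + 2)/(3*n + 7)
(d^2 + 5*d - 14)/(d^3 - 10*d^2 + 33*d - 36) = (d^2 + 5*d - 14)/(d^3 - 10*d^2 + 33*d - 36)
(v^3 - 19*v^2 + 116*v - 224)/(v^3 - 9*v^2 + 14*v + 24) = (v^2 - 15*v + 56)/(v^2 - 5*v - 6)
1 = 1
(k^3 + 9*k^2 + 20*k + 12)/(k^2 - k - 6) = (k^2 + 7*k + 6)/(k - 3)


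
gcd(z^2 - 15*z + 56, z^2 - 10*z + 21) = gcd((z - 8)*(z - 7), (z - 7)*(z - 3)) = z - 7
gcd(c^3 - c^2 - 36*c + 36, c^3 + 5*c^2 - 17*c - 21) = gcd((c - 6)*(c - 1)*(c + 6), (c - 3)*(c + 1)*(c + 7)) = 1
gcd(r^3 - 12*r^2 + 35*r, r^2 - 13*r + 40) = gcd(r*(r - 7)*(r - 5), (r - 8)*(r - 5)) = r - 5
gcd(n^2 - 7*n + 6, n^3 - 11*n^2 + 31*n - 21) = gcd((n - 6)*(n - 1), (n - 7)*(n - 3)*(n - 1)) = n - 1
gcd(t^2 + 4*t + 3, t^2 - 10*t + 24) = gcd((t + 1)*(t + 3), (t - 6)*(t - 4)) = 1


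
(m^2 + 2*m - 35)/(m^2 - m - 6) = (-m^2 - 2*m + 35)/(-m^2 + m + 6)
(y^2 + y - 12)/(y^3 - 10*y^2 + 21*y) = (y + 4)/(y*(y - 7))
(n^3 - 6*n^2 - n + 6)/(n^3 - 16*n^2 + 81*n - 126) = (n^2 - 1)/(n^2 - 10*n + 21)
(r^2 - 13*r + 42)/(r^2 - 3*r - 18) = (r - 7)/(r + 3)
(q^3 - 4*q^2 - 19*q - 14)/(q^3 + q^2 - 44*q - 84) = (q + 1)/(q + 6)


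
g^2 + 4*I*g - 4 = (g + 2*I)^2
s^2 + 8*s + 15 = (s + 3)*(s + 5)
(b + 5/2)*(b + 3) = b^2 + 11*b/2 + 15/2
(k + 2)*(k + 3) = k^2 + 5*k + 6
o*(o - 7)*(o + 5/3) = o^3 - 16*o^2/3 - 35*o/3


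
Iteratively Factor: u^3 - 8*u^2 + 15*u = (u)*(u^2 - 8*u + 15) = u*(u - 5)*(u - 3)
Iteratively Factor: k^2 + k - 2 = (k - 1)*(k + 2)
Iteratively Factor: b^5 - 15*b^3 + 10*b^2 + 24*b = (b - 3)*(b^4 + 3*b^3 - 6*b^2 - 8*b) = (b - 3)*(b - 2)*(b^3 + 5*b^2 + 4*b) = (b - 3)*(b - 2)*(b + 1)*(b^2 + 4*b) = b*(b - 3)*(b - 2)*(b + 1)*(b + 4)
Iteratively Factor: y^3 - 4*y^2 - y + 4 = (y - 1)*(y^2 - 3*y - 4) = (y - 4)*(y - 1)*(y + 1)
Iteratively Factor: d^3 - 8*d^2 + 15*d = (d)*(d^2 - 8*d + 15) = d*(d - 5)*(d - 3)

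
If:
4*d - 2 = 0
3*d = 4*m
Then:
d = 1/2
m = 3/8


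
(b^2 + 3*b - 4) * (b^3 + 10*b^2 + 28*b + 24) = b^5 + 13*b^4 + 54*b^3 + 68*b^2 - 40*b - 96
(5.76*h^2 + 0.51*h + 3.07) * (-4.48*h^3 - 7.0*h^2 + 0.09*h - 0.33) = -25.8048*h^5 - 42.6048*h^4 - 16.8052*h^3 - 23.3449*h^2 + 0.108*h - 1.0131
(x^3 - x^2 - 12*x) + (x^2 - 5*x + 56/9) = x^3 - 17*x + 56/9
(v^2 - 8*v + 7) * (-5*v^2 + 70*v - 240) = -5*v^4 + 110*v^3 - 835*v^2 + 2410*v - 1680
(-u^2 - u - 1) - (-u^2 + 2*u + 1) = -3*u - 2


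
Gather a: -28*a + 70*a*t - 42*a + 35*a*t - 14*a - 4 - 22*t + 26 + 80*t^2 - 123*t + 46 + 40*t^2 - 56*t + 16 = a*(105*t - 84) + 120*t^2 - 201*t + 84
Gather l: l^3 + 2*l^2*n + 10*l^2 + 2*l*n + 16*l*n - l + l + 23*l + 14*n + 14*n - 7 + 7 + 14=l^3 + l^2*(2*n + 10) + l*(18*n + 23) + 28*n + 14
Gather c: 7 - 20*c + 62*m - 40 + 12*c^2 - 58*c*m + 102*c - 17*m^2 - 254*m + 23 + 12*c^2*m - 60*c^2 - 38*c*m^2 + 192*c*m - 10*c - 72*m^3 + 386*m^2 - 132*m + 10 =c^2*(12*m - 48) + c*(-38*m^2 + 134*m + 72) - 72*m^3 + 369*m^2 - 324*m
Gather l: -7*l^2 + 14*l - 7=-7*l^2 + 14*l - 7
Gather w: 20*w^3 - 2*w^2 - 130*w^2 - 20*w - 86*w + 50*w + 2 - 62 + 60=20*w^3 - 132*w^2 - 56*w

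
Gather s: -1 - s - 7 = -s - 8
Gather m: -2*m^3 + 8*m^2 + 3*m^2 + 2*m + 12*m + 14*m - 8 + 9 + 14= -2*m^3 + 11*m^2 + 28*m + 15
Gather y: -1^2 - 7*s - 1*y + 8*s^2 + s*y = 8*s^2 - 7*s + y*(s - 1) - 1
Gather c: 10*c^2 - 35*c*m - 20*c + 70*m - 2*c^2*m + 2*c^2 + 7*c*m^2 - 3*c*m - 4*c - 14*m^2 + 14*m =c^2*(12 - 2*m) + c*(7*m^2 - 38*m - 24) - 14*m^2 + 84*m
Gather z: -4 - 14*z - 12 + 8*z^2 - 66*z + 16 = 8*z^2 - 80*z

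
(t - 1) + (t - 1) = 2*t - 2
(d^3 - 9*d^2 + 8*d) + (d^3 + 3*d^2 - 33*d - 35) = 2*d^3 - 6*d^2 - 25*d - 35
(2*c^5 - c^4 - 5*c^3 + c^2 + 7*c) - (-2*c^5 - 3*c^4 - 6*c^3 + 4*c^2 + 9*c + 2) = 4*c^5 + 2*c^4 + c^3 - 3*c^2 - 2*c - 2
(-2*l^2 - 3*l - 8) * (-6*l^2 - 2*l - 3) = 12*l^4 + 22*l^3 + 60*l^2 + 25*l + 24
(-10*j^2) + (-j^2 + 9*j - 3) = -11*j^2 + 9*j - 3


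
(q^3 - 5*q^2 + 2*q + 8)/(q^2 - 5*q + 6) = (q^2 - 3*q - 4)/(q - 3)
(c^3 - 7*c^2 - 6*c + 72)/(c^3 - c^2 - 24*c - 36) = (c - 4)/(c + 2)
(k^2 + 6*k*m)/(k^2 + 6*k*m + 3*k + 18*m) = k/(k + 3)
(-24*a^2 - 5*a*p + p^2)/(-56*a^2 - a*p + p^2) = (3*a + p)/(7*a + p)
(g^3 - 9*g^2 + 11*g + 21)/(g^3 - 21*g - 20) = (g^2 - 10*g + 21)/(g^2 - g - 20)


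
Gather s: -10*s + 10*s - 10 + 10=0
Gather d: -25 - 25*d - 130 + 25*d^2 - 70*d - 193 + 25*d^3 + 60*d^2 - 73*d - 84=25*d^3 + 85*d^2 - 168*d - 432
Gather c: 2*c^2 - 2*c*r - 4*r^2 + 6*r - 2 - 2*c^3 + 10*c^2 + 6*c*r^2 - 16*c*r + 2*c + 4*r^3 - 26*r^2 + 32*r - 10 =-2*c^3 + 12*c^2 + c*(6*r^2 - 18*r + 2) + 4*r^3 - 30*r^2 + 38*r - 12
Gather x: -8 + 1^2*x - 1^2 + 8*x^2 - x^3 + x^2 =-x^3 + 9*x^2 + x - 9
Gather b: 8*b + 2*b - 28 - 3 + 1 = 10*b - 30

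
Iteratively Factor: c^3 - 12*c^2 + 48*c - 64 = (c - 4)*(c^2 - 8*c + 16) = (c - 4)^2*(c - 4)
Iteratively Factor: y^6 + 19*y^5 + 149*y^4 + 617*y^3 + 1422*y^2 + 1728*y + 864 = (y + 3)*(y^5 + 16*y^4 + 101*y^3 + 314*y^2 + 480*y + 288) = (y + 3)*(y + 4)*(y^4 + 12*y^3 + 53*y^2 + 102*y + 72) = (y + 3)*(y + 4)^2*(y^3 + 8*y^2 + 21*y + 18) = (y + 2)*(y + 3)*(y + 4)^2*(y^2 + 6*y + 9) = (y + 2)*(y + 3)^2*(y + 4)^2*(y + 3)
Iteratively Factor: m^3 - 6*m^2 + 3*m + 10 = (m - 5)*(m^2 - m - 2) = (m - 5)*(m + 1)*(m - 2)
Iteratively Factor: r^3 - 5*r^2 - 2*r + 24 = (r - 4)*(r^2 - r - 6) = (r - 4)*(r + 2)*(r - 3)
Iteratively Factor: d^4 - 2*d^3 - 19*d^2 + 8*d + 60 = (d + 3)*(d^3 - 5*d^2 - 4*d + 20) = (d - 5)*(d + 3)*(d^2 - 4) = (d - 5)*(d - 2)*(d + 3)*(d + 2)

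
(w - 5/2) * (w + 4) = w^2 + 3*w/2 - 10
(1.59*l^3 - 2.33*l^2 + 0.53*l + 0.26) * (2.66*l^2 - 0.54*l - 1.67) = 4.2294*l^5 - 7.0564*l^4 + 0.0127000000000004*l^3 + 4.2965*l^2 - 1.0255*l - 0.4342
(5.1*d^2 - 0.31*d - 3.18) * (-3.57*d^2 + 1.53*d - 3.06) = -18.207*d^4 + 8.9097*d^3 - 4.7277*d^2 - 3.9168*d + 9.7308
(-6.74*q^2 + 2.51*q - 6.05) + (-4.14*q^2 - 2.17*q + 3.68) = -10.88*q^2 + 0.34*q - 2.37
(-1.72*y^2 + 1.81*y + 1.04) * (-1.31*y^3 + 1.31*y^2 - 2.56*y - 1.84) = 2.2532*y^5 - 4.6243*y^4 + 5.4119*y^3 - 0.1064*y^2 - 5.9928*y - 1.9136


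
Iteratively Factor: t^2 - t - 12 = (t + 3)*(t - 4)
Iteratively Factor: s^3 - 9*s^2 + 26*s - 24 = (s - 2)*(s^2 - 7*s + 12) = (s - 4)*(s - 2)*(s - 3)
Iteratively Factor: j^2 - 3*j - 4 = (j + 1)*(j - 4)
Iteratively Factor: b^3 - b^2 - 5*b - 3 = (b - 3)*(b^2 + 2*b + 1) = (b - 3)*(b + 1)*(b + 1)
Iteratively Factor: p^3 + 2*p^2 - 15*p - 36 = (p - 4)*(p^2 + 6*p + 9) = (p - 4)*(p + 3)*(p + 3)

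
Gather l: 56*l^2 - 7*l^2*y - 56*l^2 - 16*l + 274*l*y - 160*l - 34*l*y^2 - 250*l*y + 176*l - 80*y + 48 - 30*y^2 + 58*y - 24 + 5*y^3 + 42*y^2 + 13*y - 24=-7*l^2*y + l*(-34*y^2 + 24*y) + 5*y^3 + 12*y^2 - 9*y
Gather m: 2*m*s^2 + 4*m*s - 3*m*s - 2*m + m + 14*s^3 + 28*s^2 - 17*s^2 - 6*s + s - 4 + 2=m*(2*s^2 + s - 1) + 14*s^3 + 11*s^2 - 5*s - 2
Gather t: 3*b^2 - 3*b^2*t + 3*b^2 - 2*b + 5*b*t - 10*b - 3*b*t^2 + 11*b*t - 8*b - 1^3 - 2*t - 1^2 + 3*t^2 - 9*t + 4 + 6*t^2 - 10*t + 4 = 6*b^2 - 20*b + t^2*(9 - 3*b) + t*(-3*b^2 + 16*b - 21) + 6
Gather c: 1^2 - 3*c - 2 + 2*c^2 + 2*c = 2*c^2 - c - 1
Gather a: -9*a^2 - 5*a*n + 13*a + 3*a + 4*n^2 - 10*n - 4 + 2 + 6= -9*a^2 + a*(16 - 5*n) + 4*n^2 - 10*n + 4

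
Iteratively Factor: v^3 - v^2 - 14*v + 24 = (v + 4)*(v^2 - 5*v + 6) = (v - 2)*(v + 4)*(v - 3)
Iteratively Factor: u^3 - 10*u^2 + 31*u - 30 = (u - 3)*(u^2 - 7*u + 10) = (u - 3)*(u - 2)*(u - 5)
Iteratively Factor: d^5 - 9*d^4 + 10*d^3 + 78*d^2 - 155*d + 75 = (d - 1)*(d^4 - 8*d^3 + 2*d^2 + 80*d - 75) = (d - 5)*(d - 1)*(d^3 - 3*d^2 - 13*d + 15) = (d - 5)*(d - 1)*(d + 3)*(d^2 - 6*d + 5) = (d - 5)^2*(d - 1)*(d + 3)*(d - 1)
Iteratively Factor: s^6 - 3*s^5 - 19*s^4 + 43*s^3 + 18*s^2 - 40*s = (s + 1)*(s^5 - 4*s^4 - 15*s^3 + 58*s^2 - 40*s) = s*(s + 1)*(s^4 - 4*s^3 - 15*s^2 + 58*s - 40) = s*(s + 1)*(s + 4)*(s^3 - 8*s^2 + 17*s - 10) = s*(s - 1)*(s + 1)*(s + 4)*(s^2 - 7*s + 10) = s*(s - 2)*(s - 1)*(s + 1)*(s + 4)*(s - 5)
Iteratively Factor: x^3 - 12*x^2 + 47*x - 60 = (x - 5)*(x^2 - 7*x + 12) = (x - 5)*(x - 4)*(x - 3)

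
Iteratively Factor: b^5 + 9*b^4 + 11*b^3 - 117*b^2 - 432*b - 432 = (b + 4)*(b^4 + 5*b^3 - 9*b^2 - 81*b - 108) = (b + 3)*(b + 4)*(b^3 + 2*b^2 - 15*b - 36) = (b - 4)*(b + 3)*(b + 4)*(b^2 + 6*b + 9) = (b - 4)*(b + 3)^2*(b + 4)*(b + 3)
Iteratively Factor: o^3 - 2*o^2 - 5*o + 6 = (o - 1)*(o^2 - o - 6) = (o - 1)*(o + 2)*(o - 3)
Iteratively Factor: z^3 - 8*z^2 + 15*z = (z)*(z^2 - 8*z + 15) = z*(z - 3)*(z - 5)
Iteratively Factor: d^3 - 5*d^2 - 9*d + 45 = (d + 3)*(d^2 - 8*d + 15) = (d - 3)*(d + 3)*(d - 5)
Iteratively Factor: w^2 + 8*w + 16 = (w + 4)*(w + 4)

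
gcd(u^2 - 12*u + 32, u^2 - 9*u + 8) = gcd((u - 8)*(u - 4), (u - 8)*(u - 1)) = u - 8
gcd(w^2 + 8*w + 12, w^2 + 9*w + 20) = 1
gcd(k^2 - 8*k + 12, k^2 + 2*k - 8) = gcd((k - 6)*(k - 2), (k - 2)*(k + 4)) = k - 2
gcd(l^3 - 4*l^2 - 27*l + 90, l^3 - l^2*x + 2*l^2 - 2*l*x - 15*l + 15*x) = l^2 + 2*l - 15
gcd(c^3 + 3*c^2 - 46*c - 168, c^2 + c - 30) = c + 6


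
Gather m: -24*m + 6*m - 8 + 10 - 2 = -18*m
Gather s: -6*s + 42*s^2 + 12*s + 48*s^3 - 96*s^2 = 48*s^3 - 54*s^2 + 6*s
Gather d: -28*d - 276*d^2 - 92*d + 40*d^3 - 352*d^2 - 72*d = 40*d^3 - 628*d^2 - 192*d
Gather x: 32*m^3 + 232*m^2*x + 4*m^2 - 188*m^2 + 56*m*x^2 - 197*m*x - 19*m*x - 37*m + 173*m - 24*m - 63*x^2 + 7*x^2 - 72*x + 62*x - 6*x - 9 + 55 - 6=32*m^3 - 184*m^2 + 112*m + x^2*(56*m - 56) + x*(232*m^2 - 216*m - 16) + 40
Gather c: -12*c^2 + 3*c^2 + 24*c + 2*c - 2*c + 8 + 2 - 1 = -9*c^2 + 24*c + 9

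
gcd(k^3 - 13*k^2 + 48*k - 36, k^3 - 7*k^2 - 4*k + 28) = 1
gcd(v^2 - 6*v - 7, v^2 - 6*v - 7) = v^2 - 6*v - 7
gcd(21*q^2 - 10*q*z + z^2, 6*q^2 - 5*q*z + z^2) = -3*q + z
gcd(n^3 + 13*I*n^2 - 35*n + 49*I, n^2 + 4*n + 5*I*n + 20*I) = 1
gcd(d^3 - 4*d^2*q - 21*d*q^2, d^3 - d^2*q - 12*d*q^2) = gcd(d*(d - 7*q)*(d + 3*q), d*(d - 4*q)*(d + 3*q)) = d^2 + 3*d*q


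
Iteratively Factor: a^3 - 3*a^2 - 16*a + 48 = (a - 3)*(a^2 - 16) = (a - 4)*(a - 3)*(a + 4)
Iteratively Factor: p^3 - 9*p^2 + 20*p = (p)*(p^2 - 9*p + 20) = p*(p - 5)*(p - 4)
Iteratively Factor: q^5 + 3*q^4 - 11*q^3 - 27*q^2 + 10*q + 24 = (q + 1)*(q^4 + 2*q^3 - 13*q^2 - 14*q + 24) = (q + 1)*(q + 2)*(q^3 - 13*q + 12) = (q - 3)*(q + 1)*(q + 2)*(q^2 + 3*q - 4) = (q - 3)*(q - 1)*(q + 1)*(q + 2)*(q + 4)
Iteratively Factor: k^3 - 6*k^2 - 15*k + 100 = (k - 5)*(k^2 - k - 20) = (k - 5)^2*(k + 4)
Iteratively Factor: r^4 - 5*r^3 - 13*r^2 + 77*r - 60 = (r - 3)*(r^3 - 2*r^2 - 19*r + 20) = (r - 5)*(r - 3)*(r^2 + 3*r - 4) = (r - 5)*(r - 3)*(r + 4)*(r - 1)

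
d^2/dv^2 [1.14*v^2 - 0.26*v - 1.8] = 2.28000000000000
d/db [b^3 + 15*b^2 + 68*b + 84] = 3*b^2 + 30*b + 68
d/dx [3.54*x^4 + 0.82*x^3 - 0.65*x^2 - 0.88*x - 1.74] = 14.16*x^3 + 2.46*x^2 - 1.3*x - 0.88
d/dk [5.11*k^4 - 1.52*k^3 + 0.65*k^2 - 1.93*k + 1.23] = 20.44*k^3 - 4.56*k^2 + 1.3*k - 1.93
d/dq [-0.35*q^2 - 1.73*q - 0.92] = -0.7*q - 1.73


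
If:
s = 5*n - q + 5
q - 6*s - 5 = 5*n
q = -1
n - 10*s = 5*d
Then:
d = -6/25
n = -6/5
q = -1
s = 0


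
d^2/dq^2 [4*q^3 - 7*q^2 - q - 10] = 24*q - 14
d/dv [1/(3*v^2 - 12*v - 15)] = 2*(2 - v)/(3*(-v^2 + 4*v + 5)^2)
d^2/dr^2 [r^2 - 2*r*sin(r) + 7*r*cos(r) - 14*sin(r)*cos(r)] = 2*r*sin(r) - 7*r*cos(r) - 14*sin(r) + 28*sin(2*r) - 4*cos(r) + 2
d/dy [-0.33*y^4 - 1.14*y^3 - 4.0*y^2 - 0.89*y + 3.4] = -1.32*y^3 - 3.42*y^2 - 8.0*y - 0.89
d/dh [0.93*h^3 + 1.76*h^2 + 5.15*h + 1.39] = 2.79*h^2 + 3.52*h + 5.15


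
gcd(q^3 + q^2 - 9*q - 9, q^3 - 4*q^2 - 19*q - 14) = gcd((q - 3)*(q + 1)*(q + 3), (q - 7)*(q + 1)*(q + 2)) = q + 1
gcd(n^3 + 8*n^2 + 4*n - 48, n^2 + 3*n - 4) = n + 4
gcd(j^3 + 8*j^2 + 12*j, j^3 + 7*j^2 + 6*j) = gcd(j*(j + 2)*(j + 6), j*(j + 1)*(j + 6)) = j^2 + 6*j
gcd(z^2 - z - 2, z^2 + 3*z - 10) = z - 2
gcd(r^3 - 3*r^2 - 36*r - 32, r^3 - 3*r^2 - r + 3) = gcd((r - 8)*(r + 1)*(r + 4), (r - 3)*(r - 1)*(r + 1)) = r + 1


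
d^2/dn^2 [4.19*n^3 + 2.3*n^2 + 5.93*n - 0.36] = 25.14*n + 4.6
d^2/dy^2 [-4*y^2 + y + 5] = -8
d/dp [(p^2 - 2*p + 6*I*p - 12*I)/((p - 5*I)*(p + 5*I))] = (p^2*(2 - 6*I) + p*(50 + 24*I) - 50 + 150*I)/(p^4 + 50*p^2 + 625)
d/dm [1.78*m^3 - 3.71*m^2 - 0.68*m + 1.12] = 5.34*m^2 - 7.42*m - 0.68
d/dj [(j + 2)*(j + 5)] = 2*j + 7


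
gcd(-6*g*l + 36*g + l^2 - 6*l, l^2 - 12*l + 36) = l - 6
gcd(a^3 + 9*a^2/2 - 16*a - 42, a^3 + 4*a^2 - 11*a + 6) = a + 6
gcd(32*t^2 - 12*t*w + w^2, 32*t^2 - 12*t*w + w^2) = 32*t^2 - 12*t*w + w^2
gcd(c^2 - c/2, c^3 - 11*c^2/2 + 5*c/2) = c^2 - c/2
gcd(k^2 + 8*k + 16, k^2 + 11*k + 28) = k + 4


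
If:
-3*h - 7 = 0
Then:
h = -7/3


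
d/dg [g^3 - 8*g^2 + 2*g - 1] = 3*g^2 - 16*g + 2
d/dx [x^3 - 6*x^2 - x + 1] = 3*x^2 - 12*x - 1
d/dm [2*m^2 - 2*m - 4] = 4*m - 2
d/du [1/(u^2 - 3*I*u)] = (-2*u + 3*I)/(u^2*(u - 3*I)^2)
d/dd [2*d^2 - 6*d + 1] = 4*d - 6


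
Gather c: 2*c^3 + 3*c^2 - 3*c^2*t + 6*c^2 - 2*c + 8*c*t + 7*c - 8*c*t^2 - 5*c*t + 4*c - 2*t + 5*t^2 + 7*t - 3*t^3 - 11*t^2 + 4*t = 2*c^3 + c^2*(9 - 3*t) + c*(-8*t^2 + 3*t + 9) - 3*t^3 - 6*t^2 + 9*t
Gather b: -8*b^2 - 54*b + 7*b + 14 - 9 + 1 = -8*b^2 - 47*b + 6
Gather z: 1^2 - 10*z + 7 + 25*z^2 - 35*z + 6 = 25*z^2 - 45*z + 14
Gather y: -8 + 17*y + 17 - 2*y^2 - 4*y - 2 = -2*y^2 + 13*y + 7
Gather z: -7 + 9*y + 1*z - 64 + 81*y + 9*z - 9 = 90*y + 10*z - 80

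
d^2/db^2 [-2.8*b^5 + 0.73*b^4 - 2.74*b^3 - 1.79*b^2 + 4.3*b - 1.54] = -56.0*b^3 + 8.76*b^2 - 16.44*b - 3.58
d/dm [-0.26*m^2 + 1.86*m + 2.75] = 1.86 - 0.52*m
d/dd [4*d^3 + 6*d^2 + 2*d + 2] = 12*d^2 + 12*d + 2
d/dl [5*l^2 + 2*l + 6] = 10*l + 2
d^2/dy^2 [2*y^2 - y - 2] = 4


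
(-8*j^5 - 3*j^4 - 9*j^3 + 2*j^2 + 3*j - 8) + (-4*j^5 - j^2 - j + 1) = -12*j^5 - 3*j^4 - 9*j^3 + j^2 + 2*j - 7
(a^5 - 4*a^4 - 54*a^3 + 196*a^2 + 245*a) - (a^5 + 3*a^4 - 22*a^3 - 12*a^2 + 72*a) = -7*a^4 - 32*a^3 + 208*a^2 + 173*a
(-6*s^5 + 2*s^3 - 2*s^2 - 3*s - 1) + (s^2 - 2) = -6*s^5 + 2*s^3 - s^2 - 3*s - 3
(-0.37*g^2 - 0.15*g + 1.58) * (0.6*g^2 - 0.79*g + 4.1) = -0.222*g^4 + 0.2023*g^3 - 0.4505*g^2 - 1.8632*g + 6.478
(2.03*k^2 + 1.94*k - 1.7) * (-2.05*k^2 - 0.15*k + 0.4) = -4.1615*k^4 - 4.2815*k^3 + 4.006*k^2 + 1.031*k - 0.68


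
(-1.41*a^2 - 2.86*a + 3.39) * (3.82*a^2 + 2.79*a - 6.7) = -5.3862*a^4 - 14.8591*a^3 + 14.4174*a^2 + 28.6201*a - 22.713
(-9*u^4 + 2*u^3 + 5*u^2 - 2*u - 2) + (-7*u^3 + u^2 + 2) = -9*u^4 - 5*u^3 + 6*u^2 - 2*u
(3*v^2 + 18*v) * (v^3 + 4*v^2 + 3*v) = 3*v^5 + 30*v^4 + 81*v^3 + 54*v^2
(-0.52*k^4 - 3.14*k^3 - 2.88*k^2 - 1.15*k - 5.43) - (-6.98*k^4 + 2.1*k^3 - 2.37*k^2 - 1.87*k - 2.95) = 6.46*k^4 - 5.24*k^3 - 0.51*k^2 + 0.72*k - 2.48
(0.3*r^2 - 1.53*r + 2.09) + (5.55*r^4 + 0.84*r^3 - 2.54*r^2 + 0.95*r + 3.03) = 5.55*r^4 + 0.84*r^3 - 2.24*r^2 - 0.58*r + 5.12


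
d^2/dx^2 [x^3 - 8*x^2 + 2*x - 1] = 6*x - 16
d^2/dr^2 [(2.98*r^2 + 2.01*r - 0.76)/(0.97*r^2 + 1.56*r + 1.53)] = (-5.236254*r^3 - 30.826212*r^2 - 24.798438*r + 2.913588)/(0.912673*r^6 + 4.403412*r^5 + 11.400507*r^4 + 17.687592*r^3 + 17.982243*r^2 + 10.955412*r + 3.581577)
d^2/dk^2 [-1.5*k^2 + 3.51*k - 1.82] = -3.00000000000000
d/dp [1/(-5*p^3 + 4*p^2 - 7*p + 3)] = (15*p^2 - 8*p + 7)/(5*p^3 - 4*p^2 + 7*p - 3)^2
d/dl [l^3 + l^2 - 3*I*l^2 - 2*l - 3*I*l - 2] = 3*l^2 + l*(2 - 6*I) - 2 - 3*I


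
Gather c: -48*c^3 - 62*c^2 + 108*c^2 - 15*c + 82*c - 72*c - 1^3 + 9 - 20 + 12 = -48*c^3 + 46*c^2 - 5*c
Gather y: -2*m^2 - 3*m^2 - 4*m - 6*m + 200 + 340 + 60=-5*m^2 - 10*m + 600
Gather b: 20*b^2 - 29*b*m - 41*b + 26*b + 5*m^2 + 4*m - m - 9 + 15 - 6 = 20*b^2 + b*(-29*m - 15) + 5*m^2 + 3*m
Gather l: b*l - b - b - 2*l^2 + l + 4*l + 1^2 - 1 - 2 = -2*b - 2*l^2 + l*(b + 5) - 2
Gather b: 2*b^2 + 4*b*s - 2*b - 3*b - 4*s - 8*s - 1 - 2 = 2*b^2 + b*(4*s - 5) - 12*s - 3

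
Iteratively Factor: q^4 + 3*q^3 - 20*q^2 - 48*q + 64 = (q - 1)*(q^3 + 4*q^2 - 16*q - 64) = (q - 4)*(q - 1)*(q^2 + 8*q + 16) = (q - 4)*(q - 1)*(q + 4)*(q + 4)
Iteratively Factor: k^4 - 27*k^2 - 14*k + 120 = (k + 4)*(k^3 - 4*k^2 - 11*k + 30) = (k - 2)*(k + 4)*(k^2 - 2*k - 15) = (k - 5)*(k - 2)*(k + 4)*(k + 3)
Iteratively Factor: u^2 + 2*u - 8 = (u - 2)*(u + 4)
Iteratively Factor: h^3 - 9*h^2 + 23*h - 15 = (h - 5)*(h^2 - 4*h + 3) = (h - 5)*(h - 1)*(h - 3)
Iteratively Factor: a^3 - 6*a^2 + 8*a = (a - 4)*(a^2 - 2*a) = (a - 4)*(a - 2)*(a)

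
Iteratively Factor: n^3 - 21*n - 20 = (n + 4)*(n^2 - 4*n - 5) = (n + 1)*(n + 4)*(n - 5)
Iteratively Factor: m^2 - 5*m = (m)*(m - 5)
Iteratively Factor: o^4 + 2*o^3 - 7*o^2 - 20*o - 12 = (o - 3)*(o^3 + 5*o^2 + 8*o + 4) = (o - 3)*(o + 2)*(o^2 + 3*o + 2) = (o - 3)*(o + 1)*(o + 2)*(o + 2)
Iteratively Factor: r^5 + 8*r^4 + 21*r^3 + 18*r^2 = (r + 3)*(r^4 + 5*r^3 + 6*r^2) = (r + 2)*(r + 3)*(r^3 + 3*r^2) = r*(r + 2)*(r + 3)*(r^2 + 3*r) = r*(r + 2)*(r + 3)^2*(r)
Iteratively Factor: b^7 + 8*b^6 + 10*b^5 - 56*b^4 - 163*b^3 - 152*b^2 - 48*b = (b + 4)*(b^6 + 4*b^5 - 6*b^4 - 32*b^3 - 35*b^2 - 12*b) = (b + 1)*(b + 4)*(b^5 + 3*b^4 - 9*b^3 - 23*b^2 - 12*b) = b*(b + 1)*(b + 4)*(b^4 + 3*b^3 - 9*b^2 - 23*b - 12) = b*(b - 3)*(b + 1)*(b + 4)*(b^3 + 6*b^2 + 9*b + 4) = b*(b - 3)*(b + 1)^2*(b + 4)*(b^2 + 5*b + 4) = b*(b - 3)*(b + 1)^3*(b + 4)*(b + 4)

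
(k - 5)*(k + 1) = k^2 - 4*k - 5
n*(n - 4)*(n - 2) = n^3 - 6*n^2 + 8*n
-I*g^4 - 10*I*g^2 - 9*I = (g - 3*I)*(g - I)*(g + 3*I)*(-I*g + 1)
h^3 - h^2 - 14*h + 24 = (h - 3)*(h - 2)*(h + 4)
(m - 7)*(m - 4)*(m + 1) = m^3 - 10*m^2 + 17*m + 28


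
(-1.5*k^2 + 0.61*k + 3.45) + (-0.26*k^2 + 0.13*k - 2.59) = -1.76*k^2 + 0.74*k + 0.86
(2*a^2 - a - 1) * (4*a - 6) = 8*a^3 - 16*a^2 + 2*a + 6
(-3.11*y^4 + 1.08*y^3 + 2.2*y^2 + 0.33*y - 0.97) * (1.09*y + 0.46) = -3.3899*y^5 - 0.2534*y^4 + 2.8948*y^3 + 1.3717*y^2 - 0.9055*y - 0.4462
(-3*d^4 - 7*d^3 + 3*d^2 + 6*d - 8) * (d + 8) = -3*d^5 - 31*d^4 - 53*d^3 + 30*d^2 + 40*d - 64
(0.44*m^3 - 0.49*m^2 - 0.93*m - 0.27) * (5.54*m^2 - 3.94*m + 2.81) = 2.4376*m^5 - 4.4482*m^4 - 1.9852*m^3 + 0.7915*m^2 - 1.5495*m - 0.7587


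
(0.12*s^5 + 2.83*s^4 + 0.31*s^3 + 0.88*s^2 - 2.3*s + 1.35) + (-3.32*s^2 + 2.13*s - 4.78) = 0.12*s^5 + 2.83*s^4 + 0.31*s^3 - 2.44*s^2 - 0.17*s - 3.43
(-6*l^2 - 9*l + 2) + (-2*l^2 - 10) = -8*l^2 - 9*l - 8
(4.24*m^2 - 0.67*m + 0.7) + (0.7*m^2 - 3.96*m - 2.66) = 4.94*m^2 - 4.63*m - 1.96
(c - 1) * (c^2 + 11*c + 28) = c^3 + 10*c^2 + 17*c - 28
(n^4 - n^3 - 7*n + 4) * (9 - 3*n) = -3*n^5 + 12*n^4 - 9*n^3 + 21*n^2 - 75*n + 36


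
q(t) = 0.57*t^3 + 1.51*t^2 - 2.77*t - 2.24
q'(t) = 1.71*t^2 + 3.02*t - 2.77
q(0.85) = -3.15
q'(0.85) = 1.03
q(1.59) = -0.54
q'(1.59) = 6.35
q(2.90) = 16.33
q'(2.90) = 20.37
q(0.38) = -3.04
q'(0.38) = -1.38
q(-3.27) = 3.03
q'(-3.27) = 5.64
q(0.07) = -2.43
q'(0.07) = -2.55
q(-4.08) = -4.52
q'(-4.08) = 13.37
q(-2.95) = 4.44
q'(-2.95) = 3.20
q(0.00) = -2.24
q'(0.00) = -2.77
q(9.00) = 510.67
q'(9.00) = 162.92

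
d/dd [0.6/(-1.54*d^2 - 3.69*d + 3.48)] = (1.848*d + 2.214)/(1.54*d^2 + 3.69*d - 3.48)^2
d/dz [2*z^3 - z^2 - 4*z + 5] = 6*z^2 - 2*z - 4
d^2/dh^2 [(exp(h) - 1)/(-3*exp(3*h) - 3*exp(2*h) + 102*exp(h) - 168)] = 2*(-2*exp(6*h) + 3*exp(5*h) - 63*exp(4*h) + 315*exp(3*h) - 135*exp(2*h) - 486*exp(h) - 616)*exp(h)/(3*(exp(9*h) + 3*exp(8*h) - 99*exp(7*h) - 35*exp(6*h) + 3702*exp(5*h) - 7788*exp(4*h) - 41320*exp(3*h) + 203616*exp(2*h) - 319872*exp(h) + 175616))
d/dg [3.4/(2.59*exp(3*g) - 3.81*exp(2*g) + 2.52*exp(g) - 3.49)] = (-26.418*exp(2*g) + 25.908*exp(g) - 8.568)*exp(g)/(2.59*exp(3*g) - 3.81*exp(2*g) + 2.52*exp(g) - 3.49)^2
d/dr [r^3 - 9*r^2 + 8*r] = 3*r^2 - 18*r + 8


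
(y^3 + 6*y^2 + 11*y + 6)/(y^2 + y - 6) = (y^2 + 3*y + 2)/(y - 2)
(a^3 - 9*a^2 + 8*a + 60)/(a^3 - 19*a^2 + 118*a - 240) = (a + 2)/(a - 8)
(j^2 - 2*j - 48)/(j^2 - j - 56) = (j + 6)/(j + 7)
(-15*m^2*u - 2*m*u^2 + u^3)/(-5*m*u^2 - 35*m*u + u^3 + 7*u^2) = (3*m + u)/(u + 7)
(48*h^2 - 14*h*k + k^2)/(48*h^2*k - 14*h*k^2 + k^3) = 1/k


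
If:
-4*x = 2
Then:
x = -1/2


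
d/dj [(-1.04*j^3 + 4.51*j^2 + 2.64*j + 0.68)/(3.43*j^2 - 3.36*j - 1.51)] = (-3.5672*j^4 + 6.9888*j^3 - 19.4976*j^2 - 18.285*j - 1.7016)/(11.7649*j^4 - 23.0496*j^3 + 0.930999999999997*j^2 + 10.1472*j + 2.2801)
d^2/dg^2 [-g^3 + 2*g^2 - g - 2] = 4 - 6*g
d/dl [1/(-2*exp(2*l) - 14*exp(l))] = (exp(l) + 7/2)*exp(-l)/(exp(l) + 7)^2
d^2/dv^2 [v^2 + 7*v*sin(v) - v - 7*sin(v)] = -7*v*sin(v) + 7*sin(v) + 14*cos(v) + 2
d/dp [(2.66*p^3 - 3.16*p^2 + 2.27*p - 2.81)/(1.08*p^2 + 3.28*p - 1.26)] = (2.8728*p^4 + 17.4496*p^3 - 22.8712*p^2 + 14.0328*p + 6.3566)/(1.1664*p^4 + 7.0848*p^3 + 8.0368*p^2 - 8.2656*p + 1.5876)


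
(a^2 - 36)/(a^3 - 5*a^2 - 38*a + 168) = (a - 6)/(a^2 - 11*a + 28)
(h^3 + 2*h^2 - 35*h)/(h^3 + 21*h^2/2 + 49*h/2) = 2*(h - 5)/(2*h + 7)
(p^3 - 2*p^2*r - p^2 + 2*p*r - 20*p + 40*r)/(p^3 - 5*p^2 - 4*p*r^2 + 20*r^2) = (p + 4)/(p + 2*r)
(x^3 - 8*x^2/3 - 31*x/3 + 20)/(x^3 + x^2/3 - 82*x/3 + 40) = (x + 3)/(x + 6)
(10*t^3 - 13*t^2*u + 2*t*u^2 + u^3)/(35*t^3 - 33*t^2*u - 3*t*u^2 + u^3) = (2*t - u)/(7*t - u)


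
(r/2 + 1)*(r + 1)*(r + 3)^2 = r^4/2 + 9*r^3/2 + 29*r^2/2 + 39*r/2 + 9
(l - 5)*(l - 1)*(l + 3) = l^3 - 3*l^2 - 13*l + 15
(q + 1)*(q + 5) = q^2 + 6*q + 5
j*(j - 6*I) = j^2 - 6*I*j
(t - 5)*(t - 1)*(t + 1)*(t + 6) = t^4 + t^3 - 31*t^2 - t + 30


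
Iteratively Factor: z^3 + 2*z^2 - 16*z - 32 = (z - 4)*(z^2 + 6*z + 8) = (z - 4)*(z + 2)*(z + 4)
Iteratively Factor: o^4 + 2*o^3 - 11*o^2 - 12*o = (o)*(o^3 + 2*o^2 - 11*o - 12) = o*(o + 1)*(o^2 + o - 12) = o*(o + 1)*(o + 4)*(o - 3)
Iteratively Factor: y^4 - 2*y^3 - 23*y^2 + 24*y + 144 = (y - 4)*(y^3 + 2*y^2 - 15*y - 36) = (y - 4)*(y + 3)*(y^2 - y - 12) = (y - 4)*(y + 3)^2*(y - 4)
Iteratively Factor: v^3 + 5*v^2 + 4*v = (v)*(v^2 + 5*v + 4) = v*(v + 1)*(v + 4)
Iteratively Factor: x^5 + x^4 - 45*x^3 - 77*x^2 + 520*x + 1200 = (x - 5)*(x^4 + 6*x^3 - 15*x^2 - 152*x - 240) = (x - 5)^2*(x^3 + 11*x^2 + 40*x + 48) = (x - 5)^2*(x + 4)*(x^2 + 7*x + 12) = (x - 5)^2*(x + 4)^2*(x + 3)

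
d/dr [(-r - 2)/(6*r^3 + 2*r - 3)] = (-6*r^3 - 2*r + 2*(r + 2)*(9*r^2 + 1) + 3)/(6*r^3 + 2*r - 3)^2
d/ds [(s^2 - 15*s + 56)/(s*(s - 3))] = 4*(3*s^2 - 28*s + 42)/(s^2*(s^2 - 6*s + 9))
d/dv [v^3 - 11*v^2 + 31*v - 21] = 3*v^2 - 22*v + 31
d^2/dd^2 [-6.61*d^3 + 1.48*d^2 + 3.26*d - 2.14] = 2.96 - 39.66*d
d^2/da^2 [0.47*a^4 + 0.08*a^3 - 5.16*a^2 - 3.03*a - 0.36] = 5.64*a^2 + 0.48*a - 10.32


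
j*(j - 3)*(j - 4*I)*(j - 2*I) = j^4 - 3*j^3 - 6*I*j^3 - 8*j^2 + 18*I*j^2 + 24*j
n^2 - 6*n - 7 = (n - 7)*(n + 1)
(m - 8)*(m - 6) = m^2 - 14*m + 48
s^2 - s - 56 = (s - 8)*(s + 7)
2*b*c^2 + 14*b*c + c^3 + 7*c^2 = c*(2*b + c)*(c + 7)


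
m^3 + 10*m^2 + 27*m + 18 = (m + 1)*(m + 3)*(m + 6)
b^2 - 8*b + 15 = (b - 5)*(b - 3)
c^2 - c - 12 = (c - 4)*(c + 3)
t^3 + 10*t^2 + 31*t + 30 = (t + 2)*(t + 3)*(t + 5)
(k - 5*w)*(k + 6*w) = k^2 + k*w - 30*w^2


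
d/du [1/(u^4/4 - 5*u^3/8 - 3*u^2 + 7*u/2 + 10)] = 8*(-8*u^3 + 15*u^2 + 48*u - 28)/(2*u^4 - 5*u^3 - 24*u^2 + 28*u + 80)^2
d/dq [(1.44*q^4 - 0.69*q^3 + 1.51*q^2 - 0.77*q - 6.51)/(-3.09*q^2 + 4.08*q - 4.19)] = (-8.8992*q^5 + 19.7577*q^4 - 29.7648*q^3 + 12.4548*q^2 - 52.8856*q + 29.7871)/(9.5481*q^4 - 25.2144*q^3 + 42.5406*q^2 - 34.1904*q + 17.5561)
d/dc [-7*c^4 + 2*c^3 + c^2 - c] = -28*c^3 + 6*c^2 + 2*c - 1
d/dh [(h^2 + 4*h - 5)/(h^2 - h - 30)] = -5/(h^2 - 12*h + 36)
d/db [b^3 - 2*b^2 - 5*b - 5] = 3*b^2 - 4*b - 5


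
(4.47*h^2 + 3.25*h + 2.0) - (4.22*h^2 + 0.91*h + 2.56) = 0.25*h^2 + 2.34*h - 0.56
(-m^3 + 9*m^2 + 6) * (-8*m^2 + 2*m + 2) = 8*m^5 - 74*m^4 + 16*m^3 - 30*m^2 + 12*m + 12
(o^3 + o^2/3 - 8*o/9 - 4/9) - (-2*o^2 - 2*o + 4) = o^3 + 7*o^2/3 + 10*o/9 - 40/9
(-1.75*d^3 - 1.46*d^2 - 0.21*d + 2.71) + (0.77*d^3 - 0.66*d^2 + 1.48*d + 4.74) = -0.98*d^3 - 2.12*d^2 + 1.27*d + 7.45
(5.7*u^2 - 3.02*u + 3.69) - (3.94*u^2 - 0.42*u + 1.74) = 1.76*u^2 - 2.6*u + 1.95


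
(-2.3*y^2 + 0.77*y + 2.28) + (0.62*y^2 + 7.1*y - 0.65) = -1.68*y^2 + 7.87*y + 1.63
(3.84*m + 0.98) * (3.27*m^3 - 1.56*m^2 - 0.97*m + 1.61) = 12.5568*m^4 - 2.7858*m^3 - 5.2536*m^2 + 5.2318*m + 1.5778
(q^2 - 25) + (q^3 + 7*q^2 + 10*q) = q^3 + 8*q^2 + 10*q - 25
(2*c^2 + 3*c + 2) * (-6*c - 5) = -12*c^3 - 28*c^2 - 27*c - 10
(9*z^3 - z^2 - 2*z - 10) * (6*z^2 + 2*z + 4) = 54*z^5 + 12*z^4 + 22*z^3 - 68*z^2 - 28*z - 40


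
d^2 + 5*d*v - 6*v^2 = (d - v)*(d + 6*v)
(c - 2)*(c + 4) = c^2 + 2*c - 8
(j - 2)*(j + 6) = j^2 + 4*j - 12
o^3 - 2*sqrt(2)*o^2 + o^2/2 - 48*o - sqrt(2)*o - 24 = (o + 1/2)*(o - 6*sqrt(2))*(o + 4*sqrt(2))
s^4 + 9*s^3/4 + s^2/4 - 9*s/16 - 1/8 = (s - 1/2)*(s + 1/4)*(s + 1/2)*(s + 2)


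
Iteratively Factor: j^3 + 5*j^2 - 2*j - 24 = (j + 4)*(j^2 + j - 6) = (j + 3)*(j + 4)*(j - 2)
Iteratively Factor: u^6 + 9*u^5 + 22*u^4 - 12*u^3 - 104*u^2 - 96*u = (u - 2)*(u^5 + 11*u^4 + 44*u^3 + 76*u^2 + 48*u) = (u - 2)*(u + 4)*(u^4 + 7*u^3 + 16*u^2 + 12*u) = (u - 2)*(u + 2)*(u + 4)*(u^3 + 5*u^2 + 6*u) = (u - 2)*(u + 2)*(u + 3)*(u + 4)*(u^2 + 2*u) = (u - 2)*(u + 2)^2*(u + 3)*(u + 4)*(u)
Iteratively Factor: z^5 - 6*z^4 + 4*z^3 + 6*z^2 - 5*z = (z)*(z^4 - 6*z^3 + 4*z^2 + 6*z - 5) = z*(z - 1)*(z^3 - 5*z^2 - z + 5) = z*(z - 1)*(z + 1)*(z^2 - 6*z + 5) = z*(z - 1)^2*(z + 1)*(z - 5)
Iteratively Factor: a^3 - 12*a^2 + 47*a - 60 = (a - 5)*(a^2 - 7*a + 12) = (a - 5)*(a - 4)*(a - 3)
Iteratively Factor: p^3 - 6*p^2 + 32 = (p + 2)*(p^2 - 8*p + 16) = (p - 4)*(p + 2)*(p - 4)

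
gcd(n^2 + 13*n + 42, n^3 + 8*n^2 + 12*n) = n + 6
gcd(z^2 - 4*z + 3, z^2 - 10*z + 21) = z - 3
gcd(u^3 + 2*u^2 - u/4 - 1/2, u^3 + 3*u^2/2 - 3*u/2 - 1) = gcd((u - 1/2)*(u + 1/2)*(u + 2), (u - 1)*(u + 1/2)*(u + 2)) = u^2 + 5*u/2 + 1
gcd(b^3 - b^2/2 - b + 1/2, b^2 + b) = b + 1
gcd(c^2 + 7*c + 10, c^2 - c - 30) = c + 5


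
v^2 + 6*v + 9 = (v + 3)^2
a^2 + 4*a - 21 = (a - 3)*(a + 7)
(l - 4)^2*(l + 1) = l^3 - 7*l^2 + 8*l + 16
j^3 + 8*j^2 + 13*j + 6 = (j + 1)^2*(j + 6)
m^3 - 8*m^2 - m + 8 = (m - 8)*(m - 1)*(m + 1)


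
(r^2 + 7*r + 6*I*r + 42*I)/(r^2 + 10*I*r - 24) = (r + 7)/(r + 4*I)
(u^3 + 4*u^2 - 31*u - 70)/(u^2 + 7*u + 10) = (u^2 + 2*u - 35)/(u + 5)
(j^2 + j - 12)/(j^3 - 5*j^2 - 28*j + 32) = (j - 3)/(j^2 - 9*j + 8)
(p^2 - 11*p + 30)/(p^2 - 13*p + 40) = (p - 6)/(p - 8)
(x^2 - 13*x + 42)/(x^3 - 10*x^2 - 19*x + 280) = (x - 6)/(x^2 - 3*x - 40)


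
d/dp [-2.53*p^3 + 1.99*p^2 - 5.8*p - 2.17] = -7.59*p^2 + 3.98*p - 5.8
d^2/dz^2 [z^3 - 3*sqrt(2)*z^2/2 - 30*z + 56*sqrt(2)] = 6*z - 3*sqrt(2)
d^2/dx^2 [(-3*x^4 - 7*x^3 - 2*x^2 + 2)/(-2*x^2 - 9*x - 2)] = 2*(12*x^6 + 162*x^5 + 765*x^4 + 935*x^3 + 402*x^2 - 24*x - 146)/(8*x^6 + 108*x^5 + 510*x^4 + 945*x^3 + 510*x^2 + 108*x + 8)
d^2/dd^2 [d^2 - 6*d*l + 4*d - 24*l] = 2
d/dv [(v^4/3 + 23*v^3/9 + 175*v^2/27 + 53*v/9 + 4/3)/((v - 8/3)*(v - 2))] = (54*v^5 - 171*v^4 - 1356*v^3 + 385*v^2 + 5384*v + 3048)/(9*(9*v^4 - 84*v^3 + 292*v^2 - 448*v + 256))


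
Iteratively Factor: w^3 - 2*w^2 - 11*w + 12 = (w - 4)*(w^2 + 2*w - 3) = (w - 4)*(w - 1)*(w + 3)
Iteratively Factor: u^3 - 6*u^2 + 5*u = (u - 1)*(u^2 - 5*u) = u*(u - 1)*(u - 5)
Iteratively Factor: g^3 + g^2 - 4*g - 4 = (g - 2)*(g^2 + 3*g + 2) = (g - 2)*(g + 1)*(g + 2)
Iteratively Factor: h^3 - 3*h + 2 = (h + 2)*(h^2 - 2*h + 1) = (h - 1)*(h + 2)*(h - 1)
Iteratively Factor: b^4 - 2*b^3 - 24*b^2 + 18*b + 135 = (b - 5)*(b^3 + 3*b^2 - 9*b - 27) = (b - 5)*(b + 3)*(b^2 - 9) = (b - 5)*(b - 3)*(b + 3)*(b + 3)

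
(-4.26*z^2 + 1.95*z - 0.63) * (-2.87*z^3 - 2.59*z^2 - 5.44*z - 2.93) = 12.2262*z^5 + 5.4369*z^4 + 19.932*z^3 + 3.5055*z^2 - 2.2863*z + 1.8459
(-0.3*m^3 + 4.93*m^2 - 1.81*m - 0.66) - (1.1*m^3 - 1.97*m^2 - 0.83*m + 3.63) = -1.4*m^3 + 6.9*m^2 - 0.98*m - 4.29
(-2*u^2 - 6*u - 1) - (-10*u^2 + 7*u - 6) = 8*u^2 - 13*u + 5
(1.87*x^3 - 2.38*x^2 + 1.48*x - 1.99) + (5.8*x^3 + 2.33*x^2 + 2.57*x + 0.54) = 7.67*x^3 - 0.0499999999999998*x^2 + 4.05*x - 1.45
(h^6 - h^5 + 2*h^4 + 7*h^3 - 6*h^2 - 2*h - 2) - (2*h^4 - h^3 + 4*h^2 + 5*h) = h^6 - h^5 + 8*h^3 - 10*h^2 - 7*h - 2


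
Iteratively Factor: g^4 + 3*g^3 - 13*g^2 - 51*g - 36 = (g + 1)*(g^3 + 2*g^2 - 15*g - 36) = (g + 1)*(g + 3)*(g^2 - g - 12) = (g - 4)*(g + 1)*(g + 3)*(g + 3)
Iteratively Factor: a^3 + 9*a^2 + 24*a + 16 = (a + 1)*(a^2 + 8*a + 16) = (a + 1)*(a + 4)*(a + 4)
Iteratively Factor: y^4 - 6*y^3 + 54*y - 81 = (y + 3)*(y^3 - 9*y^2 + 27*y - 27) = (y - 3)*(y + 3)*(y^2 - 6*y + 9) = (y - 3)^2*(y + 3)*(y - 3)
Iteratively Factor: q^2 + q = (q + 1)*(q)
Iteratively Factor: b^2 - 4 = (b - 2)*(b + 2)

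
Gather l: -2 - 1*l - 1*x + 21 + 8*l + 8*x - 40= 7*l + 7*x - 21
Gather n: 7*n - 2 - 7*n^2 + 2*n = -7*n^2 + 9*n - 2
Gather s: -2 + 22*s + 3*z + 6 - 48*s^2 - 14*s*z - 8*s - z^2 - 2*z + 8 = -48*s^2 + s*(14 - 14*z) - z^2 + z + 12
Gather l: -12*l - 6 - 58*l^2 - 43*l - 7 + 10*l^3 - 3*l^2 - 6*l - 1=10*l^3 - 61*l^2 - 61*l - 14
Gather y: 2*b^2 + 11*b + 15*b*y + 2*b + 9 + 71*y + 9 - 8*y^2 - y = 2*b^2 + 13*b - 8*y^2 + y*(15*b + 70) + 18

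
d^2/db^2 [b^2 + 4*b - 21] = 2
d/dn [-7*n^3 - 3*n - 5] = -21*n^2 - 3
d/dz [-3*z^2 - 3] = -6*z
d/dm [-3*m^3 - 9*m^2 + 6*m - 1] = -9*m^2 - 18*m + 6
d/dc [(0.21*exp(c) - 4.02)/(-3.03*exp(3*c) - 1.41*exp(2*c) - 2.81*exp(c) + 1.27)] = (1.2726*exp(3*c) - 36.2457*exp(2*c) - 11.3364*exp(c) - 11.0295)*exp(c)/(9.1809*exp(6*c) + 8.5446*exp(5*c) + 19.0167*exp(4*c) + 0.228000000000001*exp(3*c) + 4.3147*exp(2*c) - 7.1374*exp(c) + 1.6129)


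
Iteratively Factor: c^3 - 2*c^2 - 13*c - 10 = (c + 1)*(c^2 - 3*c - 10) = (c - 5)*(c + 1)*(c + 2)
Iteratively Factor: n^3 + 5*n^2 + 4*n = (n + 4)*(n^2 + n) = (n + 1)*(n + 4)*(n)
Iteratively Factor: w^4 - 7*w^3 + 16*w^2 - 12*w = (w - 2)*(w^3 - 5*w^2 + 6*w) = w*(w - 2)*(w^2 - 5*w + 6) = w*(w - 3)*(w - 2)*(w - 2)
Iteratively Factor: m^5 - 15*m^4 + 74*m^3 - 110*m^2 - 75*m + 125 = (m + 1)*(m^4 - 16*m^3 + 90*m^2 - 200*m + 125) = (m - 1)*(m + 1)*(m^3 - 15*m^2 + 75*m - 125) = (m - 5)*(m - 1)*(m + 1)*(m^2 - 10*m + 25) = (m - 5)^2*(m - 1)*(m + 1)*(m - 5)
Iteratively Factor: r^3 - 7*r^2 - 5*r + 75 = (r + 3)*(r^2 - 10*r + 25) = (r - 5)*(r + 3)*(r - 5)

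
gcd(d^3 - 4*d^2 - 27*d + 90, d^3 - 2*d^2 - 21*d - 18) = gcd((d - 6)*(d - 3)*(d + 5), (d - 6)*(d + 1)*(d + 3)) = d - 6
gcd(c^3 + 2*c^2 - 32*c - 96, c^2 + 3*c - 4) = c + 4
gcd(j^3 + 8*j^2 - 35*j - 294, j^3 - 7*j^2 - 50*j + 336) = j^2 + j - 42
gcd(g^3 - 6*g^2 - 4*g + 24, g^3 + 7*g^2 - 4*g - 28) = g^2 - 4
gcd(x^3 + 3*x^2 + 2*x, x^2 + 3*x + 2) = x^2 + 3*x + 2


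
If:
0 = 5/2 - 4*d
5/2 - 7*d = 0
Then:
No Solution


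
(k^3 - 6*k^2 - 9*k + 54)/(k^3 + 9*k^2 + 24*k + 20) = (k^3 - 6*k^2 - 9*k + 54)/(k^3 + 9*k^2 + 24*k + 20)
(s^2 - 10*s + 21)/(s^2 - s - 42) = (s - 3)/(s + 6)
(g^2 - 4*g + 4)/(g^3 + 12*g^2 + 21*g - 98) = (g - 2)/(g^2 + 14*g + 49)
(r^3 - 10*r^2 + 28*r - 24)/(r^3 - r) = (r^3 - 10*r^2 + 28*r - 24)/(r^3 - r)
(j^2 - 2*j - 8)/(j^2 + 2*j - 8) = (j^2 - 2*j - 8)/(j^2 + 2*j - 8)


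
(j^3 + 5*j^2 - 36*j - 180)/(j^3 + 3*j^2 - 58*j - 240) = (j - 6)/(j - 8)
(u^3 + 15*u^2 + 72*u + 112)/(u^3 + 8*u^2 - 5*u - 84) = (u + 4)/(u - 3)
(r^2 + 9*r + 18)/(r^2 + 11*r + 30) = (r + 3)/(r + 5)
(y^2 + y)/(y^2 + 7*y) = (y + 1)/(y + 7)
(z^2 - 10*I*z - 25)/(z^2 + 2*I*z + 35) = (z - 5*I)/(z + 7*I)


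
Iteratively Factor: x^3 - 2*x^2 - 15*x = (x + 3)*(x^2 - 5*x) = (x - 5)*(x + 3)*(x)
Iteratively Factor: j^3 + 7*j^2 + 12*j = (j + 3)*(j^2 + 4*j) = (j + 3)*(j + 4)*(j)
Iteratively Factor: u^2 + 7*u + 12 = (u + 4)*(u + 3)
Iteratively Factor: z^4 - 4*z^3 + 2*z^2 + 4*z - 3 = (z + 1)*(z^3 - 5*z^2 + 7*z - 3) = (z - 3)*(z + 1)*(z^2 - 2*z + 1) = (z - 3)*(z - 1)*(z + 1)*(z - 1)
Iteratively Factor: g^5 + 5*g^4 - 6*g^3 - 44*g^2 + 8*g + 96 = (g + 4)*(g^4 + g^3 - 10*g^2 - 4*g + 24) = (g + 3)*(g + 4)*(g^3 - 2*g^2 - 4*g + 8) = (g - 2)*(g + 3)*(g + 4)*(g^2 - 4) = (g - 2)^2*(g + 3)*(g + 4)*(g + 2)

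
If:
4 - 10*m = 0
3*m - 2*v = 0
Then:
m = 2/5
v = 3/5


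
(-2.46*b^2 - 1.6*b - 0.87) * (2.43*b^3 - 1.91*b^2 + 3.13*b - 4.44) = -5.9778*b^5 + 0.8106*b^4 - 6.7579*b^3 + 7.5761*b^2 + 4.3809*b + 3.8628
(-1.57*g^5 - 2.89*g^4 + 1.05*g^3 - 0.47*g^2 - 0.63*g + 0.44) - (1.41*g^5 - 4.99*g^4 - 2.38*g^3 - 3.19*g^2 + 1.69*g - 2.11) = -2.98*g^5 + 2.1*g^4 + 3.43*g^3 + 2.72*g^2 - 2.32*g + 2.55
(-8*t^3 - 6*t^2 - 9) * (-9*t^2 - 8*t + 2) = 72*t^5 + 118*t^4 + 32*t^3 + 69*t^2 + 72*t - 18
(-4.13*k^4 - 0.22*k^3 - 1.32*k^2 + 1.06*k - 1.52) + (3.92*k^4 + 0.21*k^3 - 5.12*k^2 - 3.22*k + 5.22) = -0.21*k^4 - 0.01*k^3 - 6.44*k^2 - 2.16*k + 3.7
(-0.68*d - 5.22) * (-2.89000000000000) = 1.9652*d + 15.0858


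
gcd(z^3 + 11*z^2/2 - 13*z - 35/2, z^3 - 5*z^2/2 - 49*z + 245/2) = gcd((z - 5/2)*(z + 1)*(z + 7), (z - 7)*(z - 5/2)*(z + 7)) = z^2 + 9*z/2 - 35/2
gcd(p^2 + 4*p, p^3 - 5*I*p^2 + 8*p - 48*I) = 1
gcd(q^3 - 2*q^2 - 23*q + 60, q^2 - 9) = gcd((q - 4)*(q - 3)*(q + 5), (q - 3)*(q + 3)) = q - 3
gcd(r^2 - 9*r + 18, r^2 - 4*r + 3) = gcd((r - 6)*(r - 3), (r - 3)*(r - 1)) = r - 3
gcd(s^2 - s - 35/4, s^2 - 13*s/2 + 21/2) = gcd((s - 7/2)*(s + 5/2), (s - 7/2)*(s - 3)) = s - 7/2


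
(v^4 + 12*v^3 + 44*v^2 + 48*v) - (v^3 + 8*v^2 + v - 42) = v^4 + 11*v^3 + 36*v^2 + 47*v + 42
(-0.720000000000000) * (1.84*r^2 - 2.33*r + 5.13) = -1.3248*r^2 + 1.6776*r - 3.6936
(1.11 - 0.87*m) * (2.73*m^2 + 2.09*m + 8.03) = -2.3751*m^3 + 1.212*m^2 - 4.6662*m + 8.9133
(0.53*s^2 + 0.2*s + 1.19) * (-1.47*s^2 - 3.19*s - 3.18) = -0.7791*s^4 - 1.9847*s^3 - 4.0727*s^2 - 4.4321*s - 3.7842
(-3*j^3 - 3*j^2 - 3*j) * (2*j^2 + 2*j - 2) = -6*j^5 - 12*j^4 - 6*j^3 + 6*j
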